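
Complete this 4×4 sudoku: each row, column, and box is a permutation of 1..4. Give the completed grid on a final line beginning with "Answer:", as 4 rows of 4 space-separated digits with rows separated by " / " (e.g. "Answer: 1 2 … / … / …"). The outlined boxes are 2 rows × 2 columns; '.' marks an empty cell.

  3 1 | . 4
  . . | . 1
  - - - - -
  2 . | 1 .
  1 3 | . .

Step 1. [r1c3∈{2}] only 2 remains possible at r1c3, so r1c3=2.
Step 2. [r2c1∈{4}] r2c1 is down to just 4. So r2c1=4.
Step 3. [r4c3∈{4}] r4c3 has the single candidate 4, so r4c3=4.
Step 4. [r3c4∈{3}] r3c4 is down to just 3 ⇒ r3c4=3.
Step 5. [r3c2∈{4}] r3c2's peers cover all but 4 ⇒ r3c2=4.
Step 6. [r4c4∈{2}] only 2 remains possible at r4c4, so r4c4=2.
Step 7. [r2c3∈{3}] r2c3 has the single candidate 3, so r2c3=3.
Step 8. [r2c2∈{2}] r2c2 has the single candidate 2, so r2c2=2.

Answer: 3 1 2 4 / 4 2 3 1 / 2 4 1 3 / 1 3 4 2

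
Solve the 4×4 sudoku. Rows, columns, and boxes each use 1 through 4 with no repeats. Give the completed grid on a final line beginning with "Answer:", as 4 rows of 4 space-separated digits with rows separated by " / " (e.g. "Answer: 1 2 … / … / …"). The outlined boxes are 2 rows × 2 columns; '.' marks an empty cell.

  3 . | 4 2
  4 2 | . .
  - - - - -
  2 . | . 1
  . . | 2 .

Step 1. [r3c3∈{3}] nothing but 3 survives at r3c3, so r3c3=3.
Step 2. [r4c2∈{1,3,4}] in row 4, 3 fits only at r4c2 ⇒ r4c2=3.
Step 3. [r2c3∈{1}] r2c3 is down to just 1. So r2c3=1.
Step 4. [r1c2∈{1}] r1c2's peers cover all but 1. So r1c2=1.
Step 5. [r4c4∈{4}] nothing but 4 survives at r4c4. So r4c4=4.
Step 6. [r3c2∈{4}] nothing but 4 survives at r3c2, so r3c2=4.
Step 7. [r2c4∈{3}] r2c4's peers cover all but 3 ⇒ r2c4=3.
Step 8. [r4c1∈{1}] only 1 remains possible at r4c1. So r4c1=1.

Answer: 3 1 4 2 / 4 2 1 3 / 2 4 3 1 / 1 3 2 4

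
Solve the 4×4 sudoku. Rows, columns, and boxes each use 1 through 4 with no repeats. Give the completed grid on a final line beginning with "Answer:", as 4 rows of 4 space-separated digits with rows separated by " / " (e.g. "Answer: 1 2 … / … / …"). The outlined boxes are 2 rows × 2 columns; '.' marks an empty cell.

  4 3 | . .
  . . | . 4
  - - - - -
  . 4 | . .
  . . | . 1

Step 1. [r4c2∈{2}] r4c2's peers cover all but 2 ⇒ r4c2=2.
Step 2. [r3c4∈{2,3}] in col 4, 3 fits only at r3c4. So r3c4=3.
Step 3. [r1c3∈{1,2}] 1 has one home in row 1: r1c3. So r1c3=1.
Step 4. [r2c1∈{1,2}] r2c1 is the only open cell in col 1 admitting 2, so r2c1=2.
Step 5. [r2c2∈{1}] r2c2 is down to just 1. So r2c2=1.
Step 6. [r1c4∈{2}] only 2 remains possible at r1c4 ⇒ r1c4=2.
Step 7. [r4c3∈{4}] only 4 remains possible at r4c3. So r4c3=4.
Step 8. [r3c1∈{1}] r3c1 is down to just 1. So r3c1=1.
Step 9. [r3c3∈{2}] r3c3's peers cover all but 2, so r3c3=2.
Step 10. [r4c1∈{3}] r4c1's peers cover all but 3, so r4c1=3.
Step 11. [r2c3∈{3}] r2c3 is down to just 3 ⇒ r2c3=3.

Answer: 4 3 1 2 / 2 1 3 4 / 1 4 2 3 / 3 2 4 1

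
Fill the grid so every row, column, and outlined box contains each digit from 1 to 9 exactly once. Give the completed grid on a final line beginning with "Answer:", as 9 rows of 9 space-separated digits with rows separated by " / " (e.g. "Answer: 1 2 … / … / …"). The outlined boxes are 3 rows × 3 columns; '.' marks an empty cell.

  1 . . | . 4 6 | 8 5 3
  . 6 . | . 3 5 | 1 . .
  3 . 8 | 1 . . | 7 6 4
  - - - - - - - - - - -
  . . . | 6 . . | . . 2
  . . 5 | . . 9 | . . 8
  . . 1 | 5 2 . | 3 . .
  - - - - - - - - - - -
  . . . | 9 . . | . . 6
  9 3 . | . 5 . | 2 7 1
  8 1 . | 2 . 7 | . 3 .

Step 1. [r7c1∈{2,4,5,7}] in col 1, 5 fits only at r7c1 ⇒ r7c1=5.
Step 2. [r7c7∈{4}] only 4 remains possible at r7c7, so r7c7=4.
Step 3. [r9c3∈{4,6}] 4 has one home in row 9: r9c3 ⇒ r9c3=4.
Step 4. [r2c1∈{2,4,7}] r2c1 is the only open cell in row 2 admitting 4. So r2c1=4.
Step 5. [r4c1∈{7}] r4c1 is down to just 7. So r4c1=7.
Step 6. [r1c4∈{7}] only 7 remains possible at r1c4, so r1c4=7.
Step 7. [r2c9∈{9}] r2c9 is down to just 9. So r2c9=9.
Step 8. [r7c6∈{1,3,8}] row 7 places 3 nowhere but r7c6. So r7c6=3.
Step 9. [r4c6∈{1,4,8}] across col 6, 1 lands solely at r4c6, so r4c6=1.
Step 10. [r4c5∈{8}] only 8 remains possible at r4c5, so r4c5=8.
Step 11. [r6c6∈{4}] r6c6 is down to just 4, so r6c6=4.
Step 12. [r6c8∈{9}] r6c8 is down to just 9. So r6c8=9.
Step 13. [r4c8∈{4}] r4c8 is down to just 4 ⇒ r4c8=4.
Step 14. [r4c2∈{9}] r4c2 has the single candidate 9, so r4c2=9.
Step 15. [r1c2∈{2}] only 2 remains possible at r1c2 ⇒ r1c2=2.
Step 16. [r2c4∈{8}] r2c4 has the single candidate 8, so r2c4=8.
Step 17. [r7c3∈{2,7}] r7c3 is the only open cell in row 7 admitting 2, so r7c3=2.
Step 18. [r9c9∈{5}] r9c9 is down to just 5, so r9c9=5.
Step 19. [r5c7∈{6}] r5c7's peers cover all but 6, so r5c7=6.
Step 20. [r5c4∈{3}] r5c4 has the single candidate 3. So r5c4=3.
Step 21. [r8c4∈{4}] r8c4 has the single candidate 4, so r8c4=4.
Step 22. [r4c7∈{5}] r4c7 has the single candidate 5, so r4c7=5.
Step 23. [r3c6∈{2}] r3c6 has the single candidate 2 ⇒ r3c6=2.
Step 24. [r6c9∈{7}] only 7 remains possible at r6c9, so r6c9=7.
Step 25. [r1c3∈{9}] r1c3's peers cover all but 9. So r1c3=9.
Step 26. [r3c2∈{5}] r3c2 is down to just 5, so r3c2=5.
Step 27. [r6c1∈{6}] only 6 remains possible at r6c1. So r6c1=6.
Step 28. [r7c8∈{8}] r7c8's peers cover all but 8 ⇒ r7c8=8.
Step 29. [r5c5∈{7}] r5c5's peers cover all but 7. So r5c5=7.
Step 30. [r7c2∈{7}] r7c2 has the single candidate 7 ⇒ r7c2=7.
Step 31. [r9c7∈{9}] r9c7 is down to just 9, so r9c7=9.
Step 32. [r2c8∈{2}] r2c8 is down to just 2, so r2c8=2.
Step 33. [r5c1∈{2}] r5c1 is down to just 2, so r5c1=2.
Step 34. [r8c3∈{6}] r8c3's peers cover all but 6. So r8c3=6.
Step 35. [r9c5∈{6}] r9c5 has the single candidate 6 ⇒ r9c5=6.
Step 36. [r6c2∈{8}] only 8 remains possible at r6c2 ⇒ r6c2=8.
Step 37. [r5c8∈{1}] r5c8's peers cover all but 1 ⇒ r5c8=1.
Step 38. [r3c5∈{9}] only 9 remains possible at r3c5, so r3c5=9.
Step 39. [r5c2∈{4}] only 4 remains possible at r5c2, so r5c2=4.
Step 40. [r4c3∈{3}] r4c3 has the single candidate 3. So r4c3=3.
Step 41. [r8c6∈{8}] only 8 remains possible at r8c6. So r8c6=8.
Step 42. [r7c5∈{1}] nothing but 1 survives at r7c5, so r7c5=1.
Step 43. [r2c3∈{7}] r2c3's peers cover all but 7 ⇒ r2c3=7.

Answer: 1 2 9 7 4 6 8 5 3 / 4 6 7 8 3 5 1 2 9 / 3 5 8 1 9 2 7 6 4 / 7 9 3 6 8 1 5 4 2 / 2 4 5 3 7 9 6 1 8 / 6 8 1 5 2 4 3 9 7 / 5 7 2 9 1 3 4 8 6 / 9 3 6 4 5 8 2 7 1 / 8 1 4 2 6 7 9 3 5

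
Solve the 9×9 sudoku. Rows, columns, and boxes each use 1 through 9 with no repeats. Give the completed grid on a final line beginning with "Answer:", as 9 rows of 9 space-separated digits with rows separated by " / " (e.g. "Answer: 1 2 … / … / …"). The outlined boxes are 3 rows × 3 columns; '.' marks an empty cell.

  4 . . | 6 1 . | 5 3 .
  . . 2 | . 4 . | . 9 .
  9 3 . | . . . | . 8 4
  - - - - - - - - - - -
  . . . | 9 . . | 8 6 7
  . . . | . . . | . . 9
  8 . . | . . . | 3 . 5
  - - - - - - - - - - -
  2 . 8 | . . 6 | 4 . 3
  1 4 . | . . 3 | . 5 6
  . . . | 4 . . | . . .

Step 1. [r1c3∈{7}] r1c3 has the single candidate 7 ⇒ r1c3=7.
Step 2. [r8c3∈{9}] r8c3 has the single candidate 9, so r8c3=9.
Step 3. [r9c7∈{1,2,7,9}] col 7 places 9 nowhere but r9c7, so r9c7=9.
Step 4. [r9c9∈{1,2,8}] r9c9 is the only open cell in col 9 admitting 8, so r9c9=8.
Step 5. [r2c4∈{3,5,7,8}] row 2 places 3 nowhere but r2c4. So r2c4=3.
Step 6. [r6c2∈{1,2,6,7,9}] row 6 places 9 nowhere but r6c2. So r6c2=9.
Step 7. [r2c9∈{1}] only 1 remains possible at r2c9 ⇒ r2c9=1.
Step 8. [r5c7∈{1,2}] col 7 places 1 nowhere but r5c7. So r5c7=1.
Step 9. [r4c2∈{1,2,5}] r4c2 is the only open cell in col 2 admitting 1, so r4c2=1.
Step 10. [r5c2∈{2,5,6,7}] across col 2, 2 lands solely at r5c2 ⇒ r5c2=2.
Step 11. [r5c1∈{3,5,6,7}] 7 has one home in box 4: r5c1, so r5c1=7.
Step 12. [r6c8∈{2,4}] 2 has one home in box 6: r6c8, so r6c8=2.
Step 13. [r8c7∈{2,7}] in box 9, 2 fits only at r8c7 ⇒ r8c7=2.
Step 14. [r3c4∈{2,5,7}] across col 4, 2 lands solely at r3c4 ⇒ r3c4=2.
Step 15. [r3c3∈{1,5,6}] 1 has one home in row 3: r3c3 ⇒ r3c3=1.
Step 16. [r3c7∈{6,7}] in row 3, 6 fits only at r3c7 ⇒ r3c7=6.
Step 17. [r1c2∈{8}] only 8 remains possible at r1c2. So r1c2=8.
Step 18. [r2c6∈{5,7,8}] 8 has one home in row 2: r2c6 ⇒ r2c6=8.
Step 19. [r7c5∈{5,7,9}] row 7 places 9 nowhere but r7c5, so r7c5=9.
Step 20. [r5c8∈{4}] r5c8's peers cover all but 4. So r5c8=4.
Step 21. [r5c6∈{5}] r5c6 is down to just 5 ⇒ r5c6=5.
Step 22. [r7c4∈{1,5,7}] across col 4, 5 lands solely at r7c4, so r7c4=5.
Step 23. [r9c6∈{1,2,7}] 1 has one home in box 8: r9c6. So r9c6=1.
Step 24. [r9c8∈{7}] r9c8 is down to just 7. So r9c8=7.
Step 25. [r4c6∈{2,4}] across col 6, 2 lands solely at r4c6, so r4c6=2.
Step 26. [r4c3∈{3,4,5}] in row 4, 4 fits only at r4c3. So r4c3=4.
Step 27. [r9c3∈{3,5,6}] across col 3, 5 lands solely at r9c3 ⇒ r9c3=5.
Step 28. [r5c3∈{3,6}] across col 3, 3 lands solely at r5c3. So r5c3=3.
Step 29. [r9c2∈{6}] r9c2's peers cover all but 6 ⇒ r9c2=6.
Step 30. [r5c5∈{6,8}] r5c5 is the only open cell in row 5 admitting 6. So r5c5=6.
Step 31. [r6c5∈{7}] r6c5 is down to just 7. So r6c5=7.
Step 32. [r8c4∈{7,8}] 7 has one home in row 8: r8c4. So r8c4=7.
Step 33. [r2c1∈{5,6}] in row 2, 6 fits only at r2c1. So r2c1=6.
Step 34. [r7c2∈{7}] r7c2 is down to just 7. So r7c2=7.
Step 35. [r9c5∈{2}] nothing but 2 survives at r9c5. So r9c5=2.
Step 36. [r5c4∈{8}] nothing but 8 survives at r5c4, so r5c4=8.
Step 37. [r2c7∈{7}] r2c7 is down to just 7, so r2c7=7.
Step 38. [r9c1∈{3}] only 3 remains possible at r9c1. So r9c1=3.
Step 39. [r6c4∈{1}] nothing but 1 survives at r6c4 ⇒ r6c4=1.
Step 40. [r1c6∈{9}] only 9 remains possible at r1c6 ⇒ r1c6=9.
Step 41. [r1c9∈{2}] r1c9 has the single candidate 2, so r1c9=2.
Step 42. [r3c6∈{7}] r3c6's peers cover all but 7. So r3c6=7.
Step 43. [r6c6∈{4}] r6c6 is down to just 4, so r6c6=4.
Step 44. [r8c5∈{8}] r8c5 has the single candidate 8, so r8c5=8.
Step 45. [r4c1∈{5}] nothing but 5 survives at r4c1. So r4c1=5.
Step 46. [r2c2∈{5}] nothing but 5 survives at r2c2, so r2c2=5.
Step 47. [r4c5∈{3}] r4c5's peers cover all but 3. So r4c5=3.
Step 48. [r3c5∈{5}] only 5 remains possible at r3c5. So r3c5=5.
Step 49. [r7c8∈{1}] nothing but 1 survives at r7c8. So r7c8=1.
Step 50. [r6c3∈{6}] only 6 remains possible at r6c3. So r6c3=6.

Answer: 4 8 7 6 1 9 5 3 2 / 6 5 2 3 4 8 7 9 1 / 9 3 1 2 5 7 6 8 4 / 5 1 4 9 3 2 8 6 7 / 7 2 3 8 6 5 1 4 9 / 8 9 6 1 7 4 3 2 5 / 2 7 8 5 9 6 4 1 3 / 1 4 9 7 8 3 2 5 6 / 3 6 5 4 2 1 9 7 8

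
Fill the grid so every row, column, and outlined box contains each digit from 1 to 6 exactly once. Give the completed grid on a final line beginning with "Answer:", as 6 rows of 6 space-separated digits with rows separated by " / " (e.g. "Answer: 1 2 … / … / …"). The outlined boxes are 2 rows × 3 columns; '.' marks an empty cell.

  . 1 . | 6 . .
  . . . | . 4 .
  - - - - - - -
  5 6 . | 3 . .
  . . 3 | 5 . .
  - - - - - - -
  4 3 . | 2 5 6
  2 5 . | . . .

Step 1. [r2c2∈{2}] nothing but 2 survives at r2c2, so r2c2=2.
Step 2. [r3c3∈{1,2,4}] 2 has one home in col 3: r3c3. So r3c3=2.
Step 3. [r3c5∈{1}] r3c5 is down to just 1. So r3c5=1.
Step 4. [r1c1∈{3}] nothing but 3 survives at r1c1. So r1c1=3.
Step 5. [r2c6∈{1,3,5}] 3 has one home in row 2: r2c6. So r2c6=3.
Step 6. [r6c6∈{1,4}] 1 has one home in col 6: r6c6. So r6c6=1.
Step 7. [r2c3∈{5,6}] r2c3 is the only open cell in row 2 admitting 5 ⇒ r2c3=5.
Step 8. [r1c5∈{2}] nothing but 2 survives at r1c5 ⇒ r1c5=2.
Step 9. [r4c6∈{2,4}] across row 4, 2 lands solely at r4c6. So r4c6=2.
Step 10. [r2c4∈{1}] only 1 remains possible at r2c4. So r2c4=1.
Step 11. [r1c6∈{5}] r1c6's peers cover all but 5, so r1c6=5.
Step 12. [r2c1∈{6}] r2c1's peers cover all but 6 ⇒ r2c1=6.
Step 13. [r5c3∈{1}] only 1 remains possible at r5c3, so r5c3=1.
Step 14. [r3c6∈{4}] only 4 remains possible at r3c6 ⇒ r3c6=4.
Step 15. [r4c1∈{1}] r4c1 is down to just 1 ⇒ r4c1=1.
Step 16. [r4c5∈{6}] only 6 remains possible at r4c5 ⇒ r4c5=6.
Step 17. [r6c4∈{4}] nothing but 4 survives at r6c4. So r6c4=4.
Step 18. [r6c5∈{3}] r6c5's peers cover all but 3. So r6c5=3.
Step 19. [r6c3∈{6}] only 6 remains possible at r6c3 ⇒ r6c3=6.
Step 20. [r1c3∈{4}] r1c3's peers cover all but 4 ⇒ r1c3=4.
Step 21. [r4c2∈{4}] r4c2 has the single candidate 4 ⇒ r4c2=4.

Answer: 3 1 4 6 2 5 / 6 2 5 1 4 3 / 5 6 2 3 1 4 / 1 4 3 5 6 2 / 4 3 1 2 5 6 / 2 5 6 4 3 1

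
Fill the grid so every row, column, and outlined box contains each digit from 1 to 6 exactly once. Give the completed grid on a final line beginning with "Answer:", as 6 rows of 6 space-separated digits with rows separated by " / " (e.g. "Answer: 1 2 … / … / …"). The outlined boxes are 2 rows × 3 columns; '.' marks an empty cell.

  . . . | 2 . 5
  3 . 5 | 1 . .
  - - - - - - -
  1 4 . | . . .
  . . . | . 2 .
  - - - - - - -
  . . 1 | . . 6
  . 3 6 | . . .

Step 1. [r3c6∈{3}] nothing but 3 survives at r3c6, so r3c6=3.
Step 2. [r2c6∈{4}] r2c6's peers cover all but 4 ⇒ r2c6=4.
Step 3. [r4c4∈{4,5,6}] in row 4, 4 fits only at r4c4. So r4c4=4.
Step 4. [r6c4∈{5}] r6c4's peers cover all but 5, so r6c4=5.
Step 5. [r2c5∈{6}] r2c5's peers cover all but 6 ⇒ r2c5=6.
Step 6. [r6c5∈{1,4}] col 5 places 1 nowhere but r6c5, so r6c5=1.
Step 7. [r6c1∈{2,4}] r6c1 is the only open cell in row 6 admitting 4, so r6c1=4.
Step 8. [r1c1∈{6}] r1c1 has the single candidate 6. So r1c1=6.
Step 9. [r4c1∈{5}] nothing but 5 survives at r4c1. So r4c1=5.
Step 10. [r5c4∈{3}] r5c4 is down to just 3. So r5c4=3.
Step 11. [r5c1∈{2}] only 2 remains possible at r5c1 ⇒ r5c1=2.
Step 12. [r1c5∈{3}] r1c5's peers cover all but 3, so r1c5=3.
Step 13. [r5c5∈{4}] r5c5's peers cover all but 4. So r5c5=4.
Step 14. [r6c6∈{2}] r6c6 has the single candidate 2. So r6c6=2.
Step 15. [r5c2∈{5}] only 5 remains possible at r5c2. So r5c2=5.
Step 16. [r4c6∈{1}] r4c6's peers cover all but 1 ⇒ r4c6=1.
Step 17. [r1c2∈{1}] r1c2 has the single candidate 1, so r1c2=1.
Step 18. [r1c3∈{4}] r1c3 has the single candidate 4 ⇒ r1c3=4.
Step 19. [r4c2∈{6}] r4c2 has the single candidate 6, so r4c2=6.
Step 20. [r4c3∈{3}] only 3 remains possible at r4c3. So r4c3=3.
Step 21. [r3c4∈{6}] only 6 remains possible at r3c4 ⇒ r3c4=6.
Step 22. [r2c2∈{2}] r2c2's peers cover all but 2, so r2c2=2.
Step 23. [r3c5∈{5}] only 5 remains possible at r3c5, so r3c5=5.
Step 24. [r3c3∈{2}] nothing but 2 survives at r3c3 ⇒ r3c3=2.

Answer: 6 1 4 2 3 5 / 3 2 5 1 6 4 / 1 4 2 6 5 3 / 5 6 3 4 2 1 / 2 5 1 3 4 6 / 4 3 6 5 1 2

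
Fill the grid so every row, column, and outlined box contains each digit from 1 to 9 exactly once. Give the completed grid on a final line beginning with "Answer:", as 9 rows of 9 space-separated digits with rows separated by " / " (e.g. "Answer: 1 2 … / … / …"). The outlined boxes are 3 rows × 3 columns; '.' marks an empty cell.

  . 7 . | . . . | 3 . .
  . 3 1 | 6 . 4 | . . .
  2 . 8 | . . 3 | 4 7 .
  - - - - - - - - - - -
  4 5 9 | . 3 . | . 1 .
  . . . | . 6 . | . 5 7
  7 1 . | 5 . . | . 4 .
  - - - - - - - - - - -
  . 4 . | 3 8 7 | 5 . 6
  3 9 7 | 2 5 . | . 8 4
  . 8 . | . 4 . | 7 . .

Step 1. [r1c6∈{1,2,5,8,9}] in col 6, 5 fits only at r1c6, so r1c6=5.
Step 2. [r6c9∈{2,3,8,9}] 3 has one home in box 6: r6c9, so r6c9=3.
Step 3. [r1c4∈{1,8,9}] in box 2, 8 fits only at r1c4 ⇒ r1c4=8.
Step 4. [r7c8∈{2,9}] r7c8 is the only open cell in row 7 admitting 9, so r7c8=9.
Step 5. [r2c8∈{2}] r2c8 is down to just 2. So r2c8=2.
Step 6. [r6c3∈{2,6}] in box 4, 6 fits only at r6c3. So r6c3=6.
Step 7. [r9c1∈{1,5,6}] in box 7, 6 fits only at r9c1 ⇒ r9c1=6.
Step 8. [r1c1∈{9}] r1c1 is down to just 9 ⇒ r1c1=9.
Step 9. [r1c9∈{1}] r1c9 has the single candidate 1, so r1c9=1.
Step 10. [r5c2∈{2}] r5c2's peers cover all but 2. So r5c2=2.
Step 11. [r4c7∈{2,6,8}] row 4 places 6 nowhere but r4c7. So r4c7=6.
Step 12. [r6c7∈{2,8,9}] col 7 places 2 nowhere but r6c7. So r6c7=2.
Step 13. [r6c5∈{9}] nothing but 9 survives at r6c5. So r6c5=9.
Step 14. [r3c4∈{1,9}] 9 has one home in box 2: r3c4 ⇒ r3c4=9.
Step 15. [r9c4∈{1}] r9c4's peers cover all but 1, so r9c4=1.
Step 16. [r2c9∈{5,8,9}] col 9 places 9 nowhere but r2c9, so r2c9=9.
Step 17. [r6c6∈{8}] r6c6 has the single candidate 8 ⇒ r6c6=8.
Step 18. [r5c1∈{8}] nothing but 8 survives at r5c1. So r5c1=8.
Step 19. [r7c3∈{2}] r7c3 is down to just 2 ⇒ r7c3=2.
Step 20. [r5c3∈{3}] r5c3's peers cover all but 3. So r5c3=3.
Step 21. [r2c1∈{5}] nothing but 5 survives at r2c1 ⇒ r2c1=5.
Step 22. [r4c9∈{8}] r4c9 is down to just 8. So r4c9=8.
Step 23. [r1c3∈{4}] nothing but 4 survives at r1c3, so r1c3=4.
Step 24. [r8c6∈{6}] r8c6 has the single candidate 6 ⇒ r8c6=6.
Step 25. [r9c6∈{9}] only 9 remains possible at r9c6. So r9c6=9.
Step 26. [r2c7∈{8}] r2c7 has the single candidate 8. So r2c7=8.
Step 27. [r8c7∈{1}] nothing but 1 survives at r8c7 ⇒ r8c7=1.
Step 28. [r4c6∈{2}] nothing but 2 survives at r4c6. So r4c6=2.
Step 29. [r1c5∈{2}] only 2 remains possible at r1c5 ⇒ r1c5=2.
Step 30. [r9c8∈{3}] r9c8 is down to just 3, so r9c8=3.
Step 31. [r4c4∈{7}] nothing but 7 survives at r4c4. So r4c4=7.
Step 32. [r9c3∈{5}] r9c3 has the single candidate 5 ⇒ r9c3=5.
Step 33. [r9c9∈{2}] nothing but 2 survives at r9c9 ⇒ r9c9=2.
Step 34. [r3c5∈{1}] r3c5 has the single candidate 1. So r3c5=1.
Step 35. [r5c7∈{9}] r5c7 has the single candidate 9. So r5c7=9.
Step 36. [r2c5∈{7}] r2c5's peers cover all but 7. So r2c5=7.
Step 37. [r3c9∈{5}] r3c9 is down to just 5. So r3c9=5.
Step 38. [r5c4∈{4}] r5c4 is down to just 4. So r5c4=4.
Step 39. [r1c8∈{6}] r1c8 has the single candidate 6 ⇒ r1c8=6.
Step 40. [r7c1∈{1}] r7c1 has the single candidate 1 ⇒ r7c1=1.
Step 41. [r3c2∈{6}] r3c2 is down to just 6, so r3c2=6.
Step 42. [r5c6∈{1}] nothing but 1 survives at r5c6. So r5c6=1.

Answer: 9 7 4 8 2 5 3 6 1 / 5 3 1 6 7 4 8 2 9 / 2 6 8 9 1 3 4 7 5 / 4 5 9 7 3 2 6 1 8 / 8 2 3 4 6 1 9 5 7 / 7 1 6 5 9 8 2 4 3 / 1 4 2 3 8 7 5 9 6 / 3 9 7 2 5 6 1 8 4 / 6 8 5 1 4 9 7 3 2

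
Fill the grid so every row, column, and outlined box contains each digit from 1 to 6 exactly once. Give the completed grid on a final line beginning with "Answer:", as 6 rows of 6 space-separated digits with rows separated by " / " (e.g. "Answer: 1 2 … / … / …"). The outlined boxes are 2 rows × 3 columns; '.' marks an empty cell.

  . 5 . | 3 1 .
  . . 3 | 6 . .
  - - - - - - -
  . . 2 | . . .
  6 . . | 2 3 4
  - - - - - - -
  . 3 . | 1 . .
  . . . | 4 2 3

Step 1. [r4c2∈{1}] r4c2's peers cover all but 1. So r4c2=1.
Step 2. [r2c2∈{2,4}] col 2 places 2 nowhere but r2c2 ⇒ r2c2=2.
Step 3. [r1c1∈{4}] r1c1 is down to just 4, so r1c1=4.
Step 4. [r3c4∈{5}] only 5 remains possible at r3c4, so r3c4=5.
Step 5. [r6c3∈{1,5,6}] in col 3, 1 fits only at r6c3 ⇒ r6c3=1.
Step 6. [r5c3∈{4,5,6}] in row 5, 4 fits only at r5c3. So r5c3=4.
Step 7. [r3c5∈{6}] r3c5's peers cover all but 6. So r3c5=6.
Step 8. [r5c5∈{5}] r5c5 has the single candidate 5. So r5c5=5.
Step 9. [r4c3∈{5}] only 5 remains possible at r4c3, so r4c3=5.
Step 10. [r5c6∈{6}] r5c6 has the single candidate 6. So r5c6=6.
Step 11. [r6c1∈{5}] r6c1 is down to just 5. So r6c1=5.
Step 12. [r1c3∈{6}] r1c3 has the single candidate 6. So r1c3=6.
Step 13. [r2c6∈{5}] nothing but 5 survives at r2c6. So r2c6=5.
Step 14. [r3c6∈{1}] r3c6's peers cover all but 1 ⇒ r3c6=1.
Step 15. [r3c1∈{3}] only 3 remains possible at r3c1. So r3c1=3.
Step 16. [r3c2∈{4}] r3c2 has the single candidate 4 ⇒ r3c2=4.
Step 17. [r5c1∈{2}] only 2 remains possible at r5c1. So r5c1=2.
Step 18. [r2c1∈{1}] r2c1 is down to just 1 ⇒ r2c1=1.
Step 19. [r6c2∈{6}] r6c2 has the single candidate 6 ⇒ r6c2=6.
Step 20. [r2c5∈{4}] only 4 remains possible at r2c5, so r2c5=4.
Step 21. [r1c6∈{2}] only 2 remains possible at r1c6, so r1c6=2.

Answer: 4 5 6 3 1 2 / 1 2 3 6 4 5 / 3 4 2 5 6 1 / 6 1 5 2 3 4 / 2 3 4 1 5 6 / 5 6 1 4 2 3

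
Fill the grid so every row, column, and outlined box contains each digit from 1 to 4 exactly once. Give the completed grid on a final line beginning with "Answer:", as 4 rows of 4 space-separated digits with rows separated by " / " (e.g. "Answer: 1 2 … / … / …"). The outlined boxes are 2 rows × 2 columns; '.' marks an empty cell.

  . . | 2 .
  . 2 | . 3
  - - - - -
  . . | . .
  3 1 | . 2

Step 1. [r3c2∈{4}] only 4 remains possible at r3c2. So r3c2=4.
Step 2. [r1c4∈{1,4}] across col 4, 4 lands solely at r1c4, so r1c4=4.
Step 3. [r2c3∈{1}] nothing but 1 survives at r2c3 ⇒ r2c3=1.
Step 4. [r3c3∈{3}] only 3 remains possible at r3c3 ⇒ r3c3=3.
Step 5. [r3c4∈{1}] r3c4 has the single candidate 1 ⇒ r3c4=1.
Step 6. [r2c1∈{4}] only 4 remains possible at r2c1. So r2c1=4.
Step 7. [r3c1∈{2}] r3c1's peers cover all but 2 ⇒ r3c1=2.
Step 8. [r4c3∈{4}] r4c3's peers cover all but 4 ⇒ r4c3=4.
Step 9. [r1c1∈{1}] r1c1 has the single candidate 1, so r1c1=1.
Step 10. [r1c2∈{3}] r1c2 is down to just 3. So r1c2=3.

Answer: 1 3 2 4 / 4 2 1 3 / 2 4 3 1 / 3 1 4 2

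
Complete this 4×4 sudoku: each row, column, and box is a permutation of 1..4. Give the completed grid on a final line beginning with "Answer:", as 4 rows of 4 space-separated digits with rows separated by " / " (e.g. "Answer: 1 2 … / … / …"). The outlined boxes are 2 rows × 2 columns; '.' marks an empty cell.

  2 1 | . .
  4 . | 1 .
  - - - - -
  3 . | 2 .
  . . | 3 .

Step 1. [r3c2∈{4}] nothing but 4 survives at r3c2 ⇒ r3c2=4.
Step 2. [r1c4∈{3,4}] in row 1, 3 fits only at r1c4 ⇒ r1c4=3.
Step 3. [r4c4∈{1,4}] row 4 places 4 nowhere but r4c4 ⇒ r4c4=4.
Step 4. [r2c2∈{3}] only 3 remains possible at r2c2, so r2c2=3.
Step 5. [r1c3∈{4}] r1c3's peers cover all but 4, so r1c3=4.
Step 6. [r4c1∈{1}] nothing but 1 survives at r4c1, so r4c1=1.
Step 7. [r3c4∈{1}] r3c4 is down to just 1, so r3c4=1.
Step 8. [r4c2∈{2}] r4c2 is down to just 2. So r4c2=2.
Step 9. [r2c4∈{2}] nothing but 2 survives at r2c4 ⇒ r2c4=2.

Answer: 2 1 4 3 / 4 3 1 2 / 3 4 2 1 / 1 2 3 4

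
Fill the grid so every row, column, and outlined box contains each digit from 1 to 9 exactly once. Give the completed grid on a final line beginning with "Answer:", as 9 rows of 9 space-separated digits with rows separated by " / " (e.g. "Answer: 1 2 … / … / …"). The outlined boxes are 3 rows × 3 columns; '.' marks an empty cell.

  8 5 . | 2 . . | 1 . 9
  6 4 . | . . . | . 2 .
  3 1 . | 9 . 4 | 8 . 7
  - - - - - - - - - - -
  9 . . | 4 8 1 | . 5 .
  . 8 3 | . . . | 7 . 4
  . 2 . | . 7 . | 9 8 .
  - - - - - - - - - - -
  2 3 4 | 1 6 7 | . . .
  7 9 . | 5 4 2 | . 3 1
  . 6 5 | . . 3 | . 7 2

Step 1. [r5c4∈{6}] r5c4's peers cover all but 6. So r5c4=6.
Step 2. [r6c6∈{5}] only 5 remains possible at r6c6 ⇒ r6c6=5.
Step 3. [r2c4∈{3,7,8}] across col 4, 7 lands solely at r2c4 ⇒ r2c4=7.
Step 4. [r6c3∈{1,6}] r6c3 is the only open cell in col 3 admitting 1, so r6c3=1.
Step 5. [r6c9∈{3,6}] 6 has one home in row 6: r6c9, so r6c9=6.
Step 6. [r4c9∈{3}] r4c9's peers cover all but 3, so r4c9=3.
Step 7. [r2c9∈{5}] r2c9 has the single candidate 5, so r2c9=5.
Step 8. [r9c5∈{9}] r9c5's peers cover all but 9, so r9c5=9.
Step 9. [r2c7∈{3}] r2c7's peers cover all but 3, so r2c7=3.
Step 10. [r4c3∈{6,7}] row 4 places 6 nowhere but r4c3 ⇒ r4c3=6.
Step 11. [r1c8∈{4,6}] across row 1, 4 lands solely at r1c8 ⇒ r1c8=4.
Step 12. [r1c6∈{6}] r1c6's peers cover all but 6 ⇒ r1c6=6.
Step 13. [r3c5∈{5}] r3c5's peers cover all but 5, so r3c5=5.
Step 14. [r6c4∈{3}] r6c4 has the single candidate 3. So r6c4=3.
Step 15. [r4c2∈{7}] r4c2 has the single candidate 7 ⇒ r4c2=7.
Step 16. [r9c1∈{1}] nothing but 1 survives at r9c1 ⇒ r9c1=1.
Step 17. [r9c7∈{4}] r9c7 has the single candidate 4, so r9c7=4.
Step 18. [r2c5∈{1}] r2c5's peers cover all but 1, so r2c5=1.
Step 19. [r2c3∈{9}] r2c3 is down to just 9, so r2c3=9.
Step 20. [r3c8∈{6}] r3c8 is down to just 6 ⇒ r3c8=6.
Step 21. [r7c7∈{5}] only 5 remains possible at r7c7. So r7c7=5.
Step 22. [r5c6∈{9}] nothing but 9 survives at r5c6, so r5c6=9.
Step 23. [r3c3∈{2}] only 2 remains possible at r3c3. So r3c3=2.
Step 24. [r1c5∈{3}] only 3 remains possible at r1c5, so r1c5=3.
Step 25. [r6c1∈{4}] nothing but 4 survives at r6c1 ⇒ r6c1=4.
Step 26. [r8c7∈{6}] r8c7 is down to just 6, so r8c7=6.
Step 27. [r9c4∈{8}] only 8 remains possible at r9c4, so r9c4=8.
Step 28. [r4c7∈{2}] r4c7 has the single candidate 2. So r4c7=2.
Step 29. [r2c6∈{8}] only 8 remains possible at r2c6 ⇒ r2c6=8.
Step 30. [r8c3∈{8}] only 8 remains possible at r8c3. So r8c3=8.
Step 31. [r5c5∈{2}] r5c5 is down to just 2, so r5c5=2.
Step 32. [r7c8∈{9}] only 9 remains possible at r7c8. So r7c8=9.
Step 33. [r5c1∈{5}] r5c1's peers cover all but 5 ⇒ r5c1=5.
Step 34. [r1c3∈{7}] r1c3 has the single candidate 7, so r1c3=7.
Step 35. [r5c8∈{1}] r5c8 is down to just 1 ⇒ r5c8=1.
Step 36. [r7c9∈{8}] r7c9 has the single candidate 8, so r7c9=8.

Answer: 8 5 7 2 3 6 1 4 9 / 6 4 9 7 1 8 3 2 5 / 3 1 2 9 5 4 8 6 7 / 9 7 6 4 8 1 2 5 3 / 5 8 3 6 2 9 7 1 4 / 4 2 1 3 7 5 9 8 6 / 2 3 4 1 6 7 5 9 8 / 7 9 8 5 4 2 6 3 1 / 1 6 5 8 9 3 4 7 2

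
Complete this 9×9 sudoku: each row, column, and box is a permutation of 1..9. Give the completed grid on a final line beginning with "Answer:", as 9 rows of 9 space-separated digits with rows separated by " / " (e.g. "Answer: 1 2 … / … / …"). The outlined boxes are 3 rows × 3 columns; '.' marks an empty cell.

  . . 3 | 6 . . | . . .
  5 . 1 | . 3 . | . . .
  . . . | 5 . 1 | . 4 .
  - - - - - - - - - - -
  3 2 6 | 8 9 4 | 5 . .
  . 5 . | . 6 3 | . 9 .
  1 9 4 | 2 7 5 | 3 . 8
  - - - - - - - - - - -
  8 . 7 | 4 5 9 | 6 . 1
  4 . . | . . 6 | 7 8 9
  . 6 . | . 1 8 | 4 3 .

Step 1. [r4c9∈{7}] only 7 remains possible at r4c9. So r4c9=7.
Step 2. [r1c8∈{1,2,5,7}] in col 8, 5 fits only at r1c8 ⇒ r1c8=5.
Step 3. [r1c9∈{2}] only 2 remains possible at r1c9, so r1c9=2.
Step 4. [r3c1∈{2,6,7,9}] r3c1 is the only open cell in col 1 admitting 6. So r3c1=6.
Step 5. [r3c3∈{2,8,9}] r3c3 is the only open cell in box 1 admitting 2. So r3c3=2.
Step 6. [r3c2∈{7,8}] 7 has one home in row 3: r3c2. So r3c2=7.
Step 7. [r1c7∈{1,8,9}] across row 1, 1 lands solely at r1c7 ⇒ r1c7=1.
Step 8. [r2c8∈{6,7}] across col 8, 7 lands solely at r2c8 ⇒ r2c8=7.
Step 9. [r3c5∈{8}] r3c5 is down to just 8. So r3c5=8.
Step 10. [r2c7∈{8,9}] in col 7, 8 fits only at r2c7 ⇒ r2c7=8.
Step 11. [r9c3∈{5,9}] r9c3 is the only open cell in col 3 admitting 9, so r9c3=9.
Step 12. [r8c2∈{1,3}] row 8 places 1 nowhere but r8c2 ⇒ r8c2=1.
Step 13. [r1c2∈{4,8}] in row 1, 8 fits only at r1c2. So r1c2=8.
Step 14. [r5c3∈{8}] nothing but 8 survives at r5c3 ⇒ r5c3=8.
Step 15. [r8c4∈{3}] r8c4 has the single candidate 3. So r8c4=3.
Step 16. [r2c2∈{4}] r2c2 has the single candidate 4, so r2c2=4.
Step 17. [r9c1∈{2}] nothing but 2 survives at r9c1, so r9c1=2.
Step 18. [r2c6∈{2}] nothing but 2 survives at r2c6. So r2c6=2.
Step 19. [r1c1∈{9}] r1c1 has the single candidate 9. So r1c1=9.
Step 20. [r2c9∈{6}] r2c9 is down to just 6, so r2c9=6.
Step 21. [r3c7∈{9}] r3c7's peers cover all but 9, so r3c7=9.
Step 22. [r1c5∈{4}] nothing but 4 survives at r1c5 ⇒ r1c5=4.
Step 23. [r9c9∈{5}] r9c9's peers cover all but 5. So r9c9=5.
Step 24. [r8c3∈{5}] r8c3's peers cover all but 5 ⇒ r8c3=5.
Step 25. [r5c9∈{4}] r5c9 is down to just 4. So r5c9=4.
Step 26. [r4c8∈{1}] nothing but 1 survives at r4c8, so r4c8=1.
Step 27. [r5c7∈{2}] only 2 remains possible at r5c7, so r5c7=2.
Step 28. [r9c4∈{7}] r9c4's peers cover all but 7. So r9c4=7.
Step 29. [r7c2∈{3}] only 3 remains possible at r7c2, so r7c2=3.
Step 30. [r8c5∈{2}] r8c5's peers cover all but 2 ⇒ r8c5=2.
Step 31. [r1c6∈{7}] r1c6's peers cover all but 7, so r1c6=7.
Step 32. [r3c9∈{3}] only 3 remains possible at r3c9, so r3c9=3.
Step 33. [r7c8∈{2}] r7c8 is down to just 2. So r7c8=2.
Step 34. [r6c8∈{6}] r6c8 is down to just 6 ⇒ r6c8=6.
Step 35. [r5c4∈{1}] r5c4 is down to just 1. So r5c4=1.
Step 36. [r2c4∈{9}] only 9 remains possible at r2c4. So r2c4=9.
Step 37. [r5c1∈{7}] nothing but 7 survives at r5c1, so r5c1=7.

Answer: 9 8 3 6 4 7 1 5 2 / 5 4 1 9 3 2 8 7 6 / 6 7 2 5 8 1 9 4 3 / 3 2 6 8 9 4 5 1 7 / 7 5 8 1 6 3 2 9 4 / 1 9 4 2 7 5 3 6 8 / 8 3 7 4 5 9 6 2 1 / 4 1 5 3 2 6 7 8 9 / 2 6 9 7 1 8 4 3 5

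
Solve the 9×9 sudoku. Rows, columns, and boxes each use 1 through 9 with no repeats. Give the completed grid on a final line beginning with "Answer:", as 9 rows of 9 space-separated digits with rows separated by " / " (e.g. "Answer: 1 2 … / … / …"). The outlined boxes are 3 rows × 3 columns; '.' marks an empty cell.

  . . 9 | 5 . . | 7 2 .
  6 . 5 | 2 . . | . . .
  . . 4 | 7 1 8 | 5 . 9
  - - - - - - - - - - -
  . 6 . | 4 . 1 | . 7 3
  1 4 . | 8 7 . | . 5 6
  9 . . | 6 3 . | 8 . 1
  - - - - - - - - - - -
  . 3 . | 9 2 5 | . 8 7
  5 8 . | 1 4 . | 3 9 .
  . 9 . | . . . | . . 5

Step 1. [r9c1∈{2,4,7}] 7 has one home in col 1: r9c1 ⇒ r9c1=7.
Step 2. [r1c1∈{3,8}] r1c1 is the only open cell in box 1 admitting 8, so r1c1=8.
Step 3. [r4c1∈{2}] only 2 remains possible at r4c1 ⇒ r4c1=2.
Step 4. [r1c6∈{3,4,6}] across row 1, 3 lands solely at r1c6. So r1c6=3.
Step 5. [r9c6∈{6}] only 6 remains possible at r9c6 ⇒ r9c6=6.
Step 6. [r2c6∈{4,9}] 4 has one home in col 6: r2c6 ⇒ r2c6=4.
Step 7. [r2c7∈{1}] nothing but 1 survives at r2c7 ⇒ r2c7=1.
Step 8. [r5c7∈{2,9}] r5c7 is the only open cell in box 6 admitting 2 ⇒ r5c7=2.
Step 9. [r7c7∈{4,6}] col 7 places 6 nowhere but r7c7. So r7c7=6.
Step 10. [r9c3∈{1,2}] in row 9, 2 fits only at r9c3 ⇒ r9c3=2.
Step 11. [r9c8∈{1,4}] row 9 places 1 nowhere but r9c8, so r9c8=1.
Step 12. [r4c7∈{9}] r4c7 is down to just 9, so r4c7=9.
Step 13. [r2c2∈{7}] only 7 remains possible at r2c2, so r2c2=7.
Step 14. [r2c8∈{3}] only 3 remains possible at r2c8 ⇒ r2c8=3.
Step 15. [r6c6∈{2}] r6c6 is down to just 2 ⇒ r6c6=2.
Step 16. [r8c6∈{7}] nothing but 7 survives at r8c6 ⇒ r8c6=7.
Step 17. [r7c3∈{1}] r7c3's peers cover all but 1. So r7c3=1.
Step 18. [r9c7∈{4}] r9c7 is down to just 4 ⇒ r9c7=4.
Step 19. [r5c3∈{3}] r5c3 is down to just 3, so r5c3=3.
Step 20. [r1c5∈{6}] r1c5 has the single candidate 6, so r1c5=6.
Step 21. [r7c1∈{4}] r7c1 has the single candidate 4, so r7c1=4.
Step 22. [r1c2∈{1}] only 1 remains possible at r1c2. So r1c2=1.
Step 23. [r8c3∈{6}] r8c3 has the single candidate 6. So r8c3=6.
Step 24. [r6c8∈{4}] r6c8 has the single candidate 4 ⇒ r6c8=4.
Step 25. [r9c5∈{8}] r9c5 has the single candidate 8 ⇒ r9c5=8.
Step 26. [r9c4∈{3}] r9c4 has the single candidate 3. So r9c4=3.
Step 27. [r2c9∈{8}] only 8 remains possible at r2c9 ⇒ r2c9=8.
Step 28. [r5c6∈{9}] only 9 remains possible at r5c6, so r5c6=9.
Step 29. [r2c5∈{9}] nothing but 9 survives at r2c5 ⇒ r2c5=9.
Step 30. [r1c9∈{4}] r1c9's peers cover all but 4. So r1c9=4.
Step 31. [r4c3∈{8}] nothing but 8 survives at r4c3. So r4c3=8.
Step 32. [r6c2∈{5}] r6c2's peers cover all but 5, so r6c2=5.
Step 33. [r3c8∈{6}] r3c8 has the single candidate 6. So r3c8=6.
Step 34. [r6c3∈{7}] r6c3's peers cover all but 7 ⇒ r6c3=7.
Step 35. [r4c5∈{5}] r4c5 is down to just 5, so r4c5=5.
Step 36. [r3c1∈{3}] r3c1's peers cover all but 3, so r3c1=3.
Step 37. [r3c2∈{2}] nothing but 2 survives at r3c2. So r3c2=2.
Step 38. [r8c9∈{2}] r8c9 is down to just 2, so r8c9=2.

Answer: 8 1 9 5 6 3 7 2 4 / 6 7 5 2 9 4 1 3 8 / 3 2 4 7 1 8 5 6 9 / 2 6 8 4 5 1 9 7 3 / 1 4 3 8 7 9 2 5 6 / 9 5 7 6 3 2 8 4 1 / 4 3 1 9 2 5 6 8 7 / 5 8 6 1 4 7 3 9 2 / 7 9 2 3 8 6 4 1 5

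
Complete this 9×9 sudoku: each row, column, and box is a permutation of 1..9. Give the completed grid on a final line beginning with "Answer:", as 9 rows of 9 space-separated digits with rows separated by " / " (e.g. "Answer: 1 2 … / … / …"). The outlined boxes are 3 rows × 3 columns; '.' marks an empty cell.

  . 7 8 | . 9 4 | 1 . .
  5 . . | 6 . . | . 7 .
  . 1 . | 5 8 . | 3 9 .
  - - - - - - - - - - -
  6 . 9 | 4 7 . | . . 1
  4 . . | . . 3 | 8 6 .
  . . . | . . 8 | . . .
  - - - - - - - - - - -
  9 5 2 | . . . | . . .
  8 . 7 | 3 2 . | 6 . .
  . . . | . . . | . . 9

Step 1. [r1c4∈{2}] r1c4 has the single candidate 2 ⇒ r1c4=2.
Step 2. [r5c2∈{2}] r5c2 has the single candidate 2 ⇒ r5c2=2.
Step 3. [r6c2∈{3}] only 3 remains possible at r6c2 ⇒ r6c2=3.
Step 4. [r7c9∈{3,4,7,8}] in col 9, 3 fits only at r7c9 ⇒ r7c9=3.
Step 5. [r1c8∈{5}] only 5 remains possible at r1c8. So r1c8=5.
Step 6. [r6c7∈{2,4,5,7,9}] col 7 places 9 nowhere but r6c7, so r6c7=9.
Step 7. [r6c4∈{1}] r6c4's peers cover all but 1. So r6c4=1.
Step 8. [r5c5∈{5}] only 5 remains possible at r5c5. So r5c5=5.
Step 9. [r9c1∈{1,3}] col 1 places 1 nowhere but r9c1. So r9c1=1.
Step 10. [r8c2∈{4}] r8c2 is down to just 4, so r8c2=4.
Step 11. [r4c7∈{2,5}] 5 has one home in row 4: r4c7 ⇒ r4c7=5.
Step 12. [r3c3∈{4,6}] box 1 places 6 nowhere but r3c3. So r3c3=6.
Step 13. [r3c9∈{2,4}] row 3 places 4 nowhere but r3c9. So r3c9=4.
Step 14. [r2c6∈{1}] only 1 remains possible at r2c6, so r2c6=1.
Step 15. [r9c6∈{5,6,7}] r9c6 is the only open cell in row 9 admitting 5, so r9c6=5.
Step 16. [r6c8∈{2,4}] across row 6, 4 lands solely at r6c8, so r6c8=4.
Step 17. [r6c9∈{2,7}] 2 has one home in row 6: r6c9. So r6c9=2.
Step 18. [r7c6∈{6,7}] in col 6, 6 fits only at r7c6. So r7c6=6.
Step 19. [r7c5∈{1,4}] 1 has one home in col 5: r7c5 ⇒ r7c5=1.
Step 20. [r7c7∈{4,7}] 4 has one home in row 7: r7c7. So r7c7=4.
Step 21. [r7c8∈{8}] r7c8 is down to just 8, so r7c8=8.
Step 22. [r9c7∈{2,7}] 7 has one home in col 7: r9c7, so r9c7=7.
Step 23. [r2c5∈{3}] nothing but 3 survives at r2c5. So r2c5=3.
Step 24. [r5c4∈{9}] r5c4's peers cover all but 9. So r5c4=9.
Step 25. [r5c3∈{1}] r5c3 is down to just 1, so r5c3=1.
Step 26. [r6c1∈{7}] r6c1 is down to just 7. So r6c1=7.
Step 27. [r9c2∈{6}] nothing but 6 survives at r9c2, so r9c2=6.
Step 28. [r9c8∈{2}] r9c8's peers cover all but 2 ⇒ r9c8=2.
Step 29. [r8c9∈{5}] r8c9 is down to just 5 ⇒ r8c9=5.
Step 30. [r2c9∈{8}] nothing but 8 survives at r2c9 ⇒ r2c9=8.
Step 31. [r6c5∈{6}] r6c5 is down to just 6. So r6c5=6.
Step 32. [r7c4∈{7}] r7c4 has the single candidate 7, so r7c4=7.
Step 33. [r9c4∈{8}] only 8 remains possible at r9c4, so r9c4=8.
Step 34. [r4c2∈{8}] nothing but 8 survives at r4c2. So r4c2=8.
Step 35. [r2c3∈{4}] r2c3 has the single candidate 4, so r2c3=4.
Step 36. [r6c3∈{5}] nothing but 5 survives at r6c3 ⇒ r6c3=5.
Step 37. [r8c8∈{1}] r8c8 has the single candidate 1. So r8c8=1.
Step 38. [r3c6∈{7}] r3c6 is down to just 7 ⇒ r3c6=7.
Step 39. [r2c2∈{9}] nothing but 9 survives at r2c2. So r2c2=9.
Step 40. [r4c8∈{3}] r4c8 has the single candidate 3, so r4c8=3.
Step 41. [r9c5∈{4}] r9c5's peers cover all but 4, so r9c5=4.
Step 42. [r4c6∈{2}] r4c6 has the single candidate 2 ⇒ r4c6=2.
Step 43. [r1c1∈{3}] only 3 remains possible at r1c1 ⇒ r1c1=3.
Step 44. [r9c3∈{3}] r9c3 is down to just 3 ⇒ r9c3=3.
Step 45. [r1c9∈{6}] r1c9's peers cover all but 6 ⇒ r1c9=6.
Step 46. [r2c7∈{2}] nothing but 2 survives at r2c7, so r2c7=2.
Step 47. [r3c1∈{2}] r3c1 has the single candidate 2. So r3c1=2.
Step 48. [r8c6∈{9}] only 9 remains possible at r8c6 ⇒ r8c6=9.
Step 49. [r5c9∈{7}] only 7 remains possible at r5c9, so r5c9=7.

Answer: 3 7 8 2 9 4 1 5 6 / 5 9 4 6 3 1 2 7 8 / 2 1 6 5 8 7 3 9 4 / 6 8 9 4 7 2 5 3 1 / 4 2 1 9 5 3 8 6 7 / 7 3 5 1 6 8 9 4 2 / 9 5 2 7 1 6 4 8 3 / 8 4 7 3 2 9 6 1 5 / 1 6 3 8 4 5 7 2 9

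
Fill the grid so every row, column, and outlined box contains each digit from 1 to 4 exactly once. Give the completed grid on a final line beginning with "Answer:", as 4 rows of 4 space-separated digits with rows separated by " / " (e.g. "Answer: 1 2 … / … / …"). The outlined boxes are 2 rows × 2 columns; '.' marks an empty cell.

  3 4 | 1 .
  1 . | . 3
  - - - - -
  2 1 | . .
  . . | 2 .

Step 1. [r3c4∈{4}] r3c4 has the single candidate 4. So r3c4=4.
Step 2. [r4c1∈{4}] r4c1's peers cover all but 4, so r4c1=4.
Step 3. [r1c4∈{2}] nothing but 2 survives at r1c4. So r1c4=2.
Step 4. [r4c4∈{1}] r4c4 is down to just 1 ⇒ r4c4=1.
Step 5. [r3c3∈{3}] nothing but 3 survives at r3c3. So r3c3=3.
Step 6. [r2c2∈{2}] nothing but 2 survives at r2c2, so r2c2=2.
Step 7. [r4c2∈{3}] r4c2 is down to just 3 ⇒ r4c2=3.
Step 8. [r2c3∈{4}] only 4 remains possible at r2c3, so r2c3=4.

Answer: 3 4 1 2 / 1 2 4 3 / 2 1 3 4 / 4 3 2 1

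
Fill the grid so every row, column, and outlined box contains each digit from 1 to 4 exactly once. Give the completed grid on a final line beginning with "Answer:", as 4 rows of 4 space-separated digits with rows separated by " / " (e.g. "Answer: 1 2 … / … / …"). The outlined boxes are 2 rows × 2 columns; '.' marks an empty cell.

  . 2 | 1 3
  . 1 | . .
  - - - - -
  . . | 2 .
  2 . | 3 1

Step 1. [r3c4∈{4}] r3c4 has the single candidate 4 ⇒ r3c4=4.
Step 2. [r2c1∈{3,4}] r2c1 is the only open cell in row 2 admitting 3 ⇒ r2c1=3.
Step 3. [r2c4∈{2}] r2c4's peers cover all but 2, so r2c4=2.
Step 4. [r1c1∈{4}] only 4 remains possible at r1c1. So r1c1=4.
Step 5. [r3c2∈{3}] r3c2 is down to just 3 ⇒ r3c2=3.
Step 6. [r4c2∈{4}] r4c2 is down to just 4, so r4c2=4.
Step 7. [r3c1∈{1}] r3c1 is down to just 1 ⇒ r3c1=1.
Step 8. [r2c3∈{4}] r2c3's peers cover all but 4 ⇒ r2c3=4.

Answer: 4 2 1 3 / 3 1 4 2 / 1 3 2 4 / 2 4 3 1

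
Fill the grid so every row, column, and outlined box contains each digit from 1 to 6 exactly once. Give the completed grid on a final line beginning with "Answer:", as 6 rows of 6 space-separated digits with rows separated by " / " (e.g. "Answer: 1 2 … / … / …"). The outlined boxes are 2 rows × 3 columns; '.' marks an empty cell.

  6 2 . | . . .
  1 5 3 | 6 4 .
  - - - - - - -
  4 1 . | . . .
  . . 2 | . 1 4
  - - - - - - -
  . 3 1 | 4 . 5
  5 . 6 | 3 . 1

Step 1. [r4c4∈{5}] nothing but 5 survives at r4c4 ⇒ r4c4=5.
Step 2. [r3c6∈{2,3,6}] col 6 places 6 nowhere but r3c6, so r3c6=6.
Step 3. [r6c5∈{2}] r6c5 is down to just 2 ⇒ r6c5=2.
Step 4. [r3c5∈{3}] nothing but 3 survives at r3c5. So r3c5=3.
Step 5. [r3c3∈{5}] r3c3 is down to just 5. So r3c3=5.
Step 6. [r1c3∈{4}] only 4 remains possible at r1c3. So r1c3=4.
Step 7. [r3c4∈{2}] r3c4's peers cover all but 2 ⇒ r3c4=2.
Step 8. [r5c1∈{2}] only 2 remains possible at r5c1, so r5c1=2.
Step 9. [r4c2∈{6}] r4c2's peers cover all but 6 ⇒ r4c2=6.
Step 10. [r5c5∈{6}] only 6 remains possible at r5c5, so r5c5=6.
Step 11. [r4c1∈{3}] nothing but 3 survives at r4c1. So r4c1=3.
Step 12. [r1c4∈{1}] nothing but 1 survives at r1c4. So r1c4=1.
Step 13. [r1c6∈{3}] r1c6's peers cover all but 3 ⇒ r1c6=3.
Step 14. [r6c2∈{4}] only 4 remains possible at r6c2, so r6c2=4.
Step 15. [r2c6∈{2}] only 2 remains possible at r2c6 ⇒ r2c6=2.
Step 16. [r1c5∈{5}] nothing but 5 survives at r1c5 ⇒ r1c5=5.

Answer: 6 2 4 1 5 3 / 1 5 3 6 4 2 / 4 1 5 2 3 6 / 3 6 2 5 1 4 / 2 3 1 4 6 5 / 5 4 6 3 2 1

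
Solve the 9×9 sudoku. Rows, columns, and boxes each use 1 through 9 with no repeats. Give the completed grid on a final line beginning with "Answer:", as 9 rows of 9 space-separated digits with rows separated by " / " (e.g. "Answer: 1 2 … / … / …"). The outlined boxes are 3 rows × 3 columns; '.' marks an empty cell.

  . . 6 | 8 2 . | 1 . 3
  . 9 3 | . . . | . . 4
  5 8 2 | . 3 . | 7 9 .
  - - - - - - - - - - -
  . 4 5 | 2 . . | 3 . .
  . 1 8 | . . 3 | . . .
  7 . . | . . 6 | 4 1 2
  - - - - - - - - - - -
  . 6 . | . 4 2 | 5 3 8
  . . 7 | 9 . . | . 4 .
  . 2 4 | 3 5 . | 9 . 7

Step 1. [r5c7∈{6}] r5c7 is down to just 6, so r5c7=6.
Step 2. [r2c1∈{1}] r2c1's peers cover all but 1 ⇒ r2c1=1.
Step 3. [r9c6∈{1,8}] across row 9, 1 lands solely at r9c6 ⇒ r9c6=1.
Step 4. [r1c6∈{4,5,7,9}] r1c6 is the only open cell in row 1 admitting 9 ⇒ r1c6=9.
Step 5. [r4c8∈{7,8}] box 6 places 8 nowhere but r4c8 ⇒ r4c8=8.
Step 6. [r4c6∈{7}] nothing but 7 survives at r4c6, so r4c6=7.
Step 7. [r5c5∈{9}] only 9 remains possible at r5c5. So r5c5=9.
Step 8. [r2c8∈{2,5,6}] 2 has one home in col 8: r2c8. So r2c8=2.
Step 9. [r8c5∈{6,8}] 6 has one home in box 8: r8c5, so r8c5=6.
Step 10. [r2c4∈{5,6,7}] row 2 places 6 nowhere but r2c4. So r2c4=6.
Step 11. [r5c9∈{5}] nothing but 5 survives at r5c9, so r5c9=5.
Step 12. [r6c3∈{9}] r6c3's peers cover all but 9 ⇒ r6c3=9.
Step 13. [r8c1∈{3,8}] in col 1, 3 fits only at r8c1 ⇒ r8c1=3.
Step 14. [r5c4∈{4}] r5c4 is down to just 4. So r5c4=4.
Step 15. [r8c6∈{8}] only 8 remains possible at r8c6. So r8c6=8.
Step 16. [r3c9∈{6}] only 6 remains possible at r3c9, so r3c9=6.
Step 17. [r8c2∈{5}] only 5 remains possible at r8c2 ⇒ r8c2=5.
Step 18. [r6c2∈{3}] r6c2's peers cover all but 3, so r6c2=3.
Step 19. [r1c8∈{5}] only 5 remains possible at r1c8, so r1c8=5.
Step 20. [r2c7∈{8}] r2c7's peers cover all but 8. So r2c7=8.
Step 21. [r1c1∈{4}] r1c1 is down to just 4. So r1c1=4.
Step 22. [r8c7∈{2}] r8c7's peers cover all but 2 ⇒ r8c7=2.
Step 23. [r9c1∈{8}] r9c1 is down to just 8 ⇒ r9c1=8.
Step 24. [r7c4∈{7}] nothing but 7 survives at r7c4. So r7c4=7.
Step 25. [r1c2∈{7}] r1c2's peers cover all but 7, so r1c2=7.
Step 26. [r7c3∈{1}] r7c3 is down to just 1 ⇒ r7c3=1.
Step 27. [r4c1∈{6}] nothing but 6 survives at r4c1, so r4c1=6.
Step 28. [r7c1∈{9}] nothing but 9 survives at r7c1, so r7c1=9.
Step 29. [r3c6∈{4}] nothing but 4 survives at r3c6 ⇒ r3c6=4.
Step 30. [r2c6∈{5}] r2c6 has the single candidate 5 ⇒ r2c6=5.
Step 31. [r4c5∈{1}] only 1 remains possible at r4c5, so r4c5=1.
Step 32. [r6c4∈{5}] r6c4 has the single candidate 5 ⇒ r6c4=5.
Step 33. [r8c9∈{1}] r8c9 has the single candidate 1, so r8c9=1.
Step 34. [r5c1∈{2}] only 2 remains possible at r5c1, so r5c1=2.
Step 35. [r9c8∈{6}] only 6 remains possible at r9c8 ⇒ r9c8=6.
Step 36. [r6c5∈{8}] r6c5's peers cover all but 8. So r6c5=8.
Step 37. [r3c4∈{1}] nothing but 1 survives at r3c4 ⇒ r3c4=1.
Step 38. [r2c5∈{7}] r2c5 is down to just 7. So r2c5=7.
Step 39. [r4c9∈{9}] nothing but 9 survives at r4c9 ⇒ r4c9=9.
Step 40. [r5c8∈{7}] r5c8 has the single candidate 7 ⇒ r5c8=7.

Answer: 4 7 6 8 2 9 1 5 3 / 1 9 3 6 7 5 8 2 4 / 5 8 2 1 3 4 7 9 6 / 6 4 5 2 1 7 3 8 9 / 2 1 8 4 9 3 6 7 5 / 7 3 9 5 8 6 4 1 2 / 9 6 1 7 4 2 5 3 8 / 3 5 7 9 6 8 2 4 1 / 8 2 4 3 5 1 9 6 7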